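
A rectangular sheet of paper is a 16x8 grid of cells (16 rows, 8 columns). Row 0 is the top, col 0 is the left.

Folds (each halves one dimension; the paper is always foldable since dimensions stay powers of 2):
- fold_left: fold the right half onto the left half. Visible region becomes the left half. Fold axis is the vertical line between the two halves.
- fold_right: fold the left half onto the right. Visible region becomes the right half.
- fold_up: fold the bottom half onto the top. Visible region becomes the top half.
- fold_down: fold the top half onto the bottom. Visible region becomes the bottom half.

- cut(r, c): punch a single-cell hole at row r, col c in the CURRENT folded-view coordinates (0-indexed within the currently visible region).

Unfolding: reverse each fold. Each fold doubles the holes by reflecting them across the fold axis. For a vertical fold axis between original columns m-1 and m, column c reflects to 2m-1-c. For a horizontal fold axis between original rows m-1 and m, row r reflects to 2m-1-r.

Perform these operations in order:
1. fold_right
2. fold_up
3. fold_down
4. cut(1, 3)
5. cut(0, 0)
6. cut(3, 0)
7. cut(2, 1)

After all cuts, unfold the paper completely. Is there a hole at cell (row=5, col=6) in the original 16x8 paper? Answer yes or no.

Op 1 fold_right: fold axis v@4; visible region now rows[0,16) x cols[4,8) = 16x4
Op 2 fold_up: fold axis h@8; visible region now rows[0,8) x cols[4,8) = 8x4
Op 3 fold_down: fold axis h@4; visible region now rows[4,8) x cols[4,8) = 4x4
Op 4 cut(1, 3): punch at orig (5,7); cuts so far [(5, 7)]; region rows[4,8) x cols[4,8) = 4x4
Op 5 cut(0, 0): punch at orig (4,4); cuts so far [(4, 4), (5, 7)]; region rows[4,8) x cols[4,8) = 4x4
Op 6 cut(3, 0): punch at orig (7,4); cuts so far [(4, 4), (5, 7), (7, 4)]; region rows[4,8) x cols[4,8) = 4x4
Op 7 cut(2, 1): punch at orig (6,5); cuts so far [(4, 4), (5, 7), (6, 5), (7, 4)]; region rows[4,8) x cols[4,8) = 4x4
Unfold 1 (reflect across h@4): 8 holes -> [(0, 4), (1, 5), (2, 7), (3, 4), (4, 4), (5, 7), (6, 5), (7, 4)]
Unfold 2 (reflect across h@8): 16 holes -> [(0, 4), (1, 5), (2, 7), (3, 4), (4, 4), (5, 7), (6, 5), (7, 4), (8, 4), (9, 5), (10, 7), (11, 4), (12, 4), (13, 7), (14, 5), (15, 4)]
Unfold 3 (reflect across v@4): 32 holes -> [(0, 3), (0, 4), (1, 2), (1, 5), (2, 0), (2, 7), (3, 3), (3, 4), (4, 3), (4, 4), (5, 0), (5, 7), (6, 2), (6, 5), (7, 3), (7, 4), (8, 3), (8, 4), (9, 2), (9, 5), (10, 0), (10, 7), (11, 3), (11, 4), (12, 3), (12, 4), (13, 0), (13, 7), (14, 2), (14, 5), (15, 3), (15, 4)]
Holes: [(0, 3), (0, 4), (1, 2), (1, 5), (2, 0), (2, 7), (3, 3), (3, 4), (4, 3), (4, 4), (5, 0), (5, 7), (6, 2), (6, 5), (7, 3), (7, 4), (8, 3), (8, 4), (9, 2), (9, 5), (10, 0), (10, 7), (11, 3), (11, 4), (12, 3), (12, 4), (13, 0), (13, 7), (14, 2), (14, 5), (15, 3), (15, 4)]

Answer: no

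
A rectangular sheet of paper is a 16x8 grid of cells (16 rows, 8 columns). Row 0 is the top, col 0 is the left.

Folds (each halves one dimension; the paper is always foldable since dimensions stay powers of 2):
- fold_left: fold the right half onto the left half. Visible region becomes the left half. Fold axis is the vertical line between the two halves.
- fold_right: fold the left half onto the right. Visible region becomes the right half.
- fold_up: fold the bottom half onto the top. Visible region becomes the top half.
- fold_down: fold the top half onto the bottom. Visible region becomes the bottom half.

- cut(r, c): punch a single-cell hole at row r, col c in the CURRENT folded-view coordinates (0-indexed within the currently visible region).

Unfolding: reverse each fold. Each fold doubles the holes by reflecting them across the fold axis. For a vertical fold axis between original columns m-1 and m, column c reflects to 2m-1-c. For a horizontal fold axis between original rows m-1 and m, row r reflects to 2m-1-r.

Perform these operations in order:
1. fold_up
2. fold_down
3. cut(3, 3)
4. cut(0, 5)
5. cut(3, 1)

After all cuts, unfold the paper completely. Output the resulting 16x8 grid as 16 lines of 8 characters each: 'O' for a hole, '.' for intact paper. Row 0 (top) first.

Answer: .O.O....
........
........
.....O..
.....O..
........
........
.O.O....
.O.O....
........
........
.....O..
.....O..
........
........
.O.O....

Derivation:
Op 1 fold_up: fold axis h@8; visible region now rows[0,8) x cols[0,8) = 8x8
Op 2 fold_down: fold axis h@4; visible region now rows[4,8) x cols[0,8) = 4x8
Op 3 cut(3, 3): punch at orig (7,3); cuts so far [(7, 3)]; region rows[4,8) x cols[0,8) = 4x8
Op 4 cut(0, 5): punch at orig (4,5); cuts so far [(4, 5), (7, 3)]; region rows[4,8) x cols[0,8) = 4x8
Op 5 cut(3, 1): punch at orig (7,1); cuts so far [(4, 5), (7, 1), (7, 3)]; region rows[4,8) x cols[0,8) = 4x8
Unfold 1 (reflect across h@4): 6 holes -> [(0, 1), (0, 3), (3, 5), (4, 5), (7, 1), (7, 3)]
Unfold 2 (reflect across h@8): 12 holes -> [(0, 1), (0, 3), (3, 5), (4, 5), (7, 1), (7, 3), (8, 1), (8, 3), (11, 5), (12, 5), (15, 1), (15, 3)]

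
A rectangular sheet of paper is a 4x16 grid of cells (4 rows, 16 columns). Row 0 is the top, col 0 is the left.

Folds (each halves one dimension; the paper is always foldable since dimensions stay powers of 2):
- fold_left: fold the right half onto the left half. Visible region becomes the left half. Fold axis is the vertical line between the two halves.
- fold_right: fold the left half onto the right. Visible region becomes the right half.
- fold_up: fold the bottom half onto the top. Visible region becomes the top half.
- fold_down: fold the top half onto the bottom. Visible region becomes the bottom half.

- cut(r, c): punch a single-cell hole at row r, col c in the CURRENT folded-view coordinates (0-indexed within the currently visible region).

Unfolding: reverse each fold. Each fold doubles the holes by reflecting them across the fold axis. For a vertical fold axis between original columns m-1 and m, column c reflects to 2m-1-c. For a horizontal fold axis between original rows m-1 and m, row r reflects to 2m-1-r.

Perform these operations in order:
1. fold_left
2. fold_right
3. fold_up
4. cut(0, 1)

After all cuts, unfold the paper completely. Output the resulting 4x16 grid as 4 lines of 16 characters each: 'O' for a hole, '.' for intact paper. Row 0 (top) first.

Op 1 fold_left: fold axis v@8; visible region now rows[0,4) x cols[0,8) = 4x8
Op 2 fold_right: fold axis v@4; visible region now rows[0,4) x cols[4,8) = 4x4
Op 3 fold_up: fold axis h@2; visible region now rows[0,2) x cols[4,8) = 2x4
Op 4 cut(0, 1): punch at orig (0,5); cuts so far [(0, 5)]; region rows[0,2) x cols[4,8) = 2x4
Unfold 1 (reflect across h@2): 2 holes -> [(0, 5), (3, 5)]
Unfold 2 (reflect across v@4): 4 holes -> [(0, 2), (0, 5), (3, 2), (3, 5)]
Unfold 3 (reflect across v@8): 8 holes -> [(0, 2), (0, 5), (0, 10), (0, 13), (3, 2), (3, 5), (3, 10), (3, 13)]

Answer: ..O..O....O..O..
................
................
..O..O....O..O..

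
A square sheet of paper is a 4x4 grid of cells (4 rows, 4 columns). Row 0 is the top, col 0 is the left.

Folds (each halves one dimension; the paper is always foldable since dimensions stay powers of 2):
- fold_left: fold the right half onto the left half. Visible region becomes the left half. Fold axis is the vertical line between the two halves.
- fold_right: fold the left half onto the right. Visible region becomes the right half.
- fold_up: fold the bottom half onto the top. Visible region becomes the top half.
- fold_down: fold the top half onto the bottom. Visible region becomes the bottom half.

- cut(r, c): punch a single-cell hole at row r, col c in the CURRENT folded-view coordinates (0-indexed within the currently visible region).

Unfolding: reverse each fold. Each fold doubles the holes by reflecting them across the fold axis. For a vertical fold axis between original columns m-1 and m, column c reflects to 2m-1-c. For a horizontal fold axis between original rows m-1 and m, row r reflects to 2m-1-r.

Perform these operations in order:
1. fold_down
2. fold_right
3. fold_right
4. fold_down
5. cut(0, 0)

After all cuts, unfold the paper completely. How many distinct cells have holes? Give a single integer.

Answer: 16

Derivation:
Op 1 fold_down: fold axis h@2; visible region now rows[2,4) x cols[0,4) = 2x4
Op 2 fold_right: fold axis v@2; visible region now rows[2,4) x cols[2,4) = 2x2
Op 3 fold_right: fold axis v@3; visible region now rows[2,4) x cols[3,4) = 2x1
Op 4 fold_down: fold axis h@3; visible region now rows[3,4) x cols[3,4) = 1x1
Op 5 cut(0, 0): punch at orig (3,3); cuts so far [(3, 3)]; region rows[3,4) x cols[3,4) = 1x1
Unfold 1 (reflect across h@3): 2 holes -> [(2, 3), (3, 3)]
Unfold 2 (reflect across v@3): 4 holes -> [(2, 2), (2, 3), (3, 2), (3, 3)]
Unfold 3 (reflect across v@2): 8 holes -> [(2, 0), (2, 1), (2, 2), (2, 3), (3, 0), (3, 1), (3, 2), (3, 3)]
Unfold 4 (reflect across h@2): 16 holes -> [(0, 0), (0, 1), (0, 2), (0, 3), (1, 0), (1, 1), (1, 2), (1, 3), (2, 0), (2, 1), (2, 2), (2, 3), (3, 0), (3, 1), (3, 2), (3, 3)]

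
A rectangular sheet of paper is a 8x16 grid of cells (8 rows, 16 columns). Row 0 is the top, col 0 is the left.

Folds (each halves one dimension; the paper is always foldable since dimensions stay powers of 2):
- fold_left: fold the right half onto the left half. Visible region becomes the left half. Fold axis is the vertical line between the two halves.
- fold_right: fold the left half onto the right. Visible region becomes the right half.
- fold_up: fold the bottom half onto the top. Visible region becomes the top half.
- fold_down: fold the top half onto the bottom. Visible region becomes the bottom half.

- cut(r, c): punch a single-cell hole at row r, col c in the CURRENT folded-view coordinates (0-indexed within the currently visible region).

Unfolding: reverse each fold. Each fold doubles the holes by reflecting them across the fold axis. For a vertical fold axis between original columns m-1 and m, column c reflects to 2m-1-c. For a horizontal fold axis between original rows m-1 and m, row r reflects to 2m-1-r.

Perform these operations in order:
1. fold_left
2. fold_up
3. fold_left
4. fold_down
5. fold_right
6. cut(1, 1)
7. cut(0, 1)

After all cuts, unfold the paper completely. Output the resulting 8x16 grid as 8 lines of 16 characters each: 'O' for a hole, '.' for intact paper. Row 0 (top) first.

Answer: O..OO..OO..OO..O
O..OO..OO..OO..O
O..OO..OO..OO..O
O..OO..OO..OO..O
O..OO..OO..OO..O
O..OO..OO..OO..O
O..OO..OO..OO..O
O..OO..OO..OO..O

Derivation:
Op 1 fold_left: fold axis v@8; visible region now rows[0,8) x cols[0,8) = 8x8
Op 2 fold_up: fold axis h@4; visible region now rows[0,4) x cols[0,8) = 4x8
Op 3 fold_left: fold axis v@4; visible region now rows[0,4) x cols[0,4) = 4x4
Op 4 fold_down: fold axis h@2; visible region now rows[2,4) x cols[0,4) = 2x4
Op 5 fold_right: fold axis v@2; visible region now rows[2,4) x cols[2,4) = 2x2
Op 6 cut(1, 1): punch at orig (3,3); cuts so far [(3, 3)]; region rows[2,4) x cols[2,4) = 2x2
Op 7 cut(0, 1): punch at orig (2,3); cuts so far [(2, 3), (3, 3)]; region rows[2,4) x cols[2,4) = 2x2
Unfold 1 (reflect across v@2): 4 holes -> [(2, 0), (2, 3), (3, 0), (3, 3)]
Unfold 2 (reflect across h@2): 8 holes -> [(0, 0), (0, 3), (1, 0), (1, 3), (2, 0), (2, 3), (3, 0), (3, 3)]
Unfold 3 (reflect across v@4): 16 holes -> [(0, 0), (0, 3), (0, 4), (0, 7), (1, 0), (1, 3), (1, 4), (1, 7), (2, 0), (2, 3), (2, 4), (2, 7), (3, 0), (3, 3), (3, 4), (3, 7)]
Unfold 4 (reflect across h@4): 32 holes -> [(0, 0), (0, 3), (0, 4), (0, 7), (1, 0), (1, 3), (1, 4), (1, 7), (2, 0), (2, 3), (2, 4), (2, 7), (3, 0), (3, 3), (3, 4), (3, 7), (4, 0), (4, 3), (4, 4), (4, 7), (5, 0), (5, 3), (5, 4), (5, 7), (6, 0), (6, 3), (6, 4), (6, 7), (7, 0), (7, 3), (7, 4), (7, 7)]
Unfold 5 (reflect across v@8): 64 holes -> [(0, 0), (0, 3), (0, 4), (0, 7), (0, 8), (0, 11), (0, 12), (0, 15), (1, 0), (1, 3), (1, 4), (1, 7), (1, 8), (1, 11), (1, 12), (1, 15), (2, 0), (2, 3), (2, 4), (2, 7), (2, 8), (2, 11), (2, 12), (2, 15), (3, 0), (3, 3), (3, 4), (3, 7), (3, 8), (3, 11), (3, 12), (3, 15), (4, 0), (4, 3), (4, 4), (4, 7), (4, 8), (4, 11), (4, 12), (4, 15), (5, 0), (5, 3), (5, 4), (5, 7), (5, 8), (5, 11), (5, 12), (5, 15), (6, 0), (6, 3), (6, 4), (6, 7), (6, 8), (6, 11), (6, 12), (6, 15), (7, 0), (7, 3), (7, 4), (7, 7), (7, 8), (7, 11), (7, 12), (7, 15)]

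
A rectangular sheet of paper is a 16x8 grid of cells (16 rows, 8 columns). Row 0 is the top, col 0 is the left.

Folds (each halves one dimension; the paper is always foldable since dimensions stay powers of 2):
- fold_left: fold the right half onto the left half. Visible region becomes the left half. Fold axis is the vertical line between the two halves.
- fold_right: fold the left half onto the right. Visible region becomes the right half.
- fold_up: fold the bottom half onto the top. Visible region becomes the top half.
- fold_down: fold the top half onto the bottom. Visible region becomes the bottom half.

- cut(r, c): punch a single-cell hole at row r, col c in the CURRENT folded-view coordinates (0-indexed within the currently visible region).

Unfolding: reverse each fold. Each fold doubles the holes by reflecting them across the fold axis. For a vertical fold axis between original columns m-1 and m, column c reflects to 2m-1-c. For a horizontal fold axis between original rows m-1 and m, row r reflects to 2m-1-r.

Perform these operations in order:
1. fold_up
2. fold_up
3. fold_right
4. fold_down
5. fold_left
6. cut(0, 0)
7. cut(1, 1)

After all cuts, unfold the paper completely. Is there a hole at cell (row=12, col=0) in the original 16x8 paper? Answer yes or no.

Answer: no

Derivation:
Op 1 fold_up: fold axis h@8; visible region now rows[0,8) x cols[0,8) = 8x8
Op 2 fold_up: fold axis h@4; visible region now rows[0,4) x cols[0,8) = 4x8
Op 3 fold_right: fold axis v@4; visible region now rows[0,4) x cols[4,8) = 4x4
Op 4 fold_down: fold axis h@2; visible region now rows[2,4) x cols[4,8) = 2x4
Op 5 fold_left: fold axis v@6; visible region now rows[2,4) x cols[4,6) = 2x2
Op 6 cut(0, 0): punch at orig (2,4); cuts so far [(2, 4)]; region rows[2,4) x cols[4,6) = 2x2
Op 7 cut(1, 1): punch at orig (3,5); cuts so far [(2, 4), (3, 5)]; region rows[2,4) x cols[4,6) = 2x2
Unfold 1 (reflect across v@6): 4 holes -> [(2, 4), (2, 7), (3, 5), (3, 6)]
Unfold 2 (reflect across h@2): 8 holes -> [(0, 5), (0, 6), (1, 4), (1, 7), (2, 4), (2, 7), (3, 5), (3, 6)]
Unfold 3 (reflect across v@4): 16 holes -> [(0, 1), (0, 2), (0, 5), (0, 6), (1, 0), (1, 3), (1, 4), (1, 7), (2, 0), (2, 3), (2, 4), (2, 7), (3, 1), (3, 2), (3, 5), (3, 6)]
Unfold 4 (reflect across h@4): 32 holes -> [(0, 1), (0, 2), (0, 5), (0, 6), (1, 0), (1, 3), (1, 4), (1, 7), (2, 0), (2, 3), (2, 4), (2, 7), (3, 1), (3, 2), (3, 5), (3, 6), (4, 1), (4, 2), (4, 5), (4, 6), (5, 0), (5, 3), (5, 4), (5, 7), (6, 0), (6, 3), (6, 4), (6, 7), (7, 1), (7, 2), (7, 5), (7, 6)]
Unfold 5 (reflect across h@8): 64 holes -> [(0, 1), (0, 2), (0, 5), (0, 6), (1, 0), (1, 3), (1, 4), (1, 7), (2, 0), (2, 3), (2, 4), (2, 7), (3, 1), (3, 2), (3, 5), (3, 6), (4, 1), (4, 2), (4, 5), (4, 6), (5, 0), (5, 3), (5, 4), (5, 7), (6, 0), (6, 3), (6, 4), (6, 7), (7, 1), (7, 2), (7, 5), (7, 6), (8, 1), (8, 2), (8, 5), (8, 6), (9, 0), (9, 3), (9, 4), (9, 7), (10, 0), (10, 3), (10, 4), (10, 7), (11, 1), (11, 2), (11, 5), (11, 6), (12, 1), (12, 2), (12, 5), (12, 6), (13, 0), (13, 3), (13, 4), (13, 7), (14, 0), (14, 3), (14, 4), (14, 7), (15, 1), (15, 2), (15, 5), (15, 6)]
Holes: [(0, 1), (0, 2), (0, 5), (0, 6), (1, 0), (1, 3), (1, 4), (1, 7), (2, 0), (2, 3), (2, 4), (2, 7), (3, 1), (3, 2), (3, 5), (3, 6), (4, 1), (4, 2), (4, 5), (4, 6), (5, 0), (5, 3), (5, 4), (5, 7), (6, 0), (6, 3), (6, 4), (6, 7), (7, 1), (7, 2), (7, 5), (7, 6), (8, 1), (8, 2), (8, 5), (8, 6), (9, 0), (9, 3), (9, 4), (9, 7), (10, 0), (10, 3), (10, 4), (10, 7), (11, 1), (11, 2), (11, 5), (11, 6), (12, 1), (12, 2), (12, 5), (12, 6), (13, 0), (13, 3), (13, 4), (13, 7), (14, 0), (14, 3), (14, 4), (14, 7), (15, 1), (15, 2), (15, 5), (15, 6)]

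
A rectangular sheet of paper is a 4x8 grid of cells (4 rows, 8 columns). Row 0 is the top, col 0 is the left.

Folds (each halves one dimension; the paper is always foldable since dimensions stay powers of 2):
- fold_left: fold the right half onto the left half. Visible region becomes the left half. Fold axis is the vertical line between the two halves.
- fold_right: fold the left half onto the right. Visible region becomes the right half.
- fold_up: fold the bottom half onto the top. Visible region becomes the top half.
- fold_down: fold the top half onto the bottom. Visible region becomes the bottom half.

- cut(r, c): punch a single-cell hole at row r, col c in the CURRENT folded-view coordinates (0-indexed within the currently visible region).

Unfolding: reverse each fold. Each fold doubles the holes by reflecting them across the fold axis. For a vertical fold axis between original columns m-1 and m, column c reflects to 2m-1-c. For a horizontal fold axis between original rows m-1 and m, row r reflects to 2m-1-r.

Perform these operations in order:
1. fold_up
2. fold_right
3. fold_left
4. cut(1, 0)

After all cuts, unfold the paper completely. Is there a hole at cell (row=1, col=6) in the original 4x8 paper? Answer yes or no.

Answer: no

Derivation:
Op 1 fold_up: fold axis h@2; visible region now rows[0,2) x cols[0,8) = 2x8
Op 2 fold_right: fold axis v@4; visible region now rows[0,2) x cols[4,8) = 2x4
Op 3 fold_left: fold axis v@6; visible region now rows[0,2) x cols[4,6) = 2x2
Op 4 cut(1, 0): punch at orig (1,4); cuts so far [(1, 4)]; region rows[0,2) x cols[4,6) = 2x2
Unfold 1 (reflect across v@6): 2 holes -> [(1, 4), (1, 7)]
Unfold 2 (reflect across v@4): 4 holes -> [(1, 0), (1, 3), (1, 4), (1, 7)]
Unfold 3 (reflect across h@2): 8 holes -> [(1, 0), (1, 3), (1, 4), (1, 7), (2, 0), (2, 3), (2, 4), (2, 7)]
Holes: [(1, 0), (1, 3), (1, 4), (1, 7), (2, 0), (2, 3), (2, 4), (2, 7)]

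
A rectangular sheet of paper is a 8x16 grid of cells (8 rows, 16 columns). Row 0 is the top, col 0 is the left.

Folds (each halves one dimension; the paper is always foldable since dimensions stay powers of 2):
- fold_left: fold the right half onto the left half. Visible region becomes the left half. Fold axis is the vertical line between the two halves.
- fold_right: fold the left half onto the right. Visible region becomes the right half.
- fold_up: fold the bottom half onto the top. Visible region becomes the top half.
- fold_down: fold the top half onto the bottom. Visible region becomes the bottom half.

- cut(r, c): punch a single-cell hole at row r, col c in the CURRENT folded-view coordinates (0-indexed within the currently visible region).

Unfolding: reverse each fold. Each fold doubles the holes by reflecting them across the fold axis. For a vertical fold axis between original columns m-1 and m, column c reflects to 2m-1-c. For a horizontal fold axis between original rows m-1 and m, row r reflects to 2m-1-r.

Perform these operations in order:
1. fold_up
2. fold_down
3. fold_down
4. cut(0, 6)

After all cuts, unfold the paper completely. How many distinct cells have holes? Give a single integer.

Answer: 8

Derivation:
Op 1 fold_up: fold axis h@4; visible region now rows[0,4) x cols[0,16) = 4x16
Op 2 fold_down: fold axis h@2; visible region now rows[2,4) x cols[0,16) = 2x16
Op 3 fold_down: fold axis h@3; visible region now rows[3,4) x cols[0,16) = 1x16
Op 4 cut(0, 6): punch at orig (3,6); cuts so far [(3, 6)]; region rows[3,4) x cols[0,16) = 1x16
Unfold 1 (reflect across h@3): 2 holes -> [(2, 6), (3, 6)]
Unfold 2 (reflect across h@2): 4 holes -> [(0, 6), (1, 6), (2, 6), (3, 6)]
Unfold 3 (reflect across h@4): 8 holes -> [(0, 6), (1, 6), (2, 6), (3, 6), (4, 6), (5, 6), (6, 6), (7, 6)]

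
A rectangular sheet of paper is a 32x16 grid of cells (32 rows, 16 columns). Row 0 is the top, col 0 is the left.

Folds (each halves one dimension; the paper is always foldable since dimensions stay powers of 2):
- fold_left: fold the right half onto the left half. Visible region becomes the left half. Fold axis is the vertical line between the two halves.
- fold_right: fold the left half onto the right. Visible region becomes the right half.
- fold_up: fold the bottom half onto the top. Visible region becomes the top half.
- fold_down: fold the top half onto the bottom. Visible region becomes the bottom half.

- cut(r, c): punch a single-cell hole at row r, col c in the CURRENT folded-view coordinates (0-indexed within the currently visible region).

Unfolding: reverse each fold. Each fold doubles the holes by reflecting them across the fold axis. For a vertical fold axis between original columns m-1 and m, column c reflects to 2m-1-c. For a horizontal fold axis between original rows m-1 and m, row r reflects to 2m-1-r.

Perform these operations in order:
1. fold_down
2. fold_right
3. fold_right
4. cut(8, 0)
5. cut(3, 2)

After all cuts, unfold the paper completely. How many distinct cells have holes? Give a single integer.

Answer: 16

Derivation:
Op 1 fold_down: fold axis h@16; visible region now rows[16,32) x cols[0,16) = 16x16
Op 2 fold_right: fold axis v@8; visible region now rows[16,32) x cols[8,16) = 16x8
Op 3 fold_right: fold axis v@12; visible region now rows[16,32) x cols[12,16) = 16x4
Op 4 cut(8, 0): punch at orig (24,12); cuts so far [(24, 12)]; region rows[16,32) x cols[12,16) = 16x4
Op 5 cut(3, 2): punch at orig (19,14); cuts so far [(19, 14), (24, 12)]; region rows[16,32) x cols[12,16) = 16x4
Unfold 1 (reflect across v@12): 4 holes -> [(19, 9), (19, 14), (24, 11), (24, 12)]
Unfold 2 (reflect across v@8): 8 holes -> [(19, 1), (19, 6), (19, 9), (19, 14), (24, 3), (24, 4), (24, 11), (24, 12)]
Unfold 3 (reflect across h@16): 16 holes -> [(7, 3), (7, 4), (7, 11), (7, 12), (12, 1), (12, 6), (12, 9), (12, 14), (19, 1), (19, 6), (19, 9), (19, 14), (24, 3), (24, 4), (24, 11), (24, 12)]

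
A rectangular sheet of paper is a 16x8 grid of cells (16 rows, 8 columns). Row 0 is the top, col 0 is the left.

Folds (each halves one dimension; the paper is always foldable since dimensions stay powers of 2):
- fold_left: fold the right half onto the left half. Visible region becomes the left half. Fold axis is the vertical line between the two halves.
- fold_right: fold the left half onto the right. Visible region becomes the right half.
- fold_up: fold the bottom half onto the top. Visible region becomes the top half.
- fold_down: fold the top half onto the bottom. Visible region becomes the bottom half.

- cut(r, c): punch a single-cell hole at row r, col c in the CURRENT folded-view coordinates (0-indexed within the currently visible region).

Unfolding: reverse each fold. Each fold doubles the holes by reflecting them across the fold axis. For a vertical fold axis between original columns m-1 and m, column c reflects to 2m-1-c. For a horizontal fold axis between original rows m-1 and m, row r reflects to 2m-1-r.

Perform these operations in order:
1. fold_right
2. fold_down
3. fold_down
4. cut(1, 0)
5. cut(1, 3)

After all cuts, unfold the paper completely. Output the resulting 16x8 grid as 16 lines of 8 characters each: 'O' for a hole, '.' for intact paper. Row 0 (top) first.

Answer: ........
........
O..OO..O
........
........
O..OO..O
........
........
........
........
O..OO..O
........
........
O..OO..O
........
........

Derivation:
Op 1 fold_right: fold axis v@4; visible region now rows[0,16) x cols[4,8) = 16x4
Op 2 fold_down: fold axis h@8; visible region now rows[8,16) x cols[4,8) = 8x4
Op 3 fold_down: fold axis h@12; visible region now rows[12,16) x cols[4,8) = 4x4
Op 4 cut(1, 0): punch at orig (13,4); cuts so far [(13, 4)]; region rows[12,16) x cols[4,8) = 4x4
Op 5 cut(1, 3): punch at orig (13,7); cuts so far [(13, 4), (13, 7)]; region rows[12,16) x cols[4,8) = 4x4
Unfold 1 (reflect across h@12): 4 holes -> [(10, 4), (10, 7), (13, 4), (13, 7)]
Unfold 2 (reflect across h@8): 8 holes -> [(2, 4), (2, 7), (5, 4), (5, 7), (10, 4), (10, 7), (13, 4), (13, 7)]
Unfold 3 (reflect across v@4): 16 holes -> [(2, 0), (2, 3), (2, 4), (2, 7), (5, 0), (5, 3), (5, 4), (5, 7), (10, 0), (10, 3), (10, 4), (10, 7), (13, 0), (13, 3), (13, 4), (13, 7)]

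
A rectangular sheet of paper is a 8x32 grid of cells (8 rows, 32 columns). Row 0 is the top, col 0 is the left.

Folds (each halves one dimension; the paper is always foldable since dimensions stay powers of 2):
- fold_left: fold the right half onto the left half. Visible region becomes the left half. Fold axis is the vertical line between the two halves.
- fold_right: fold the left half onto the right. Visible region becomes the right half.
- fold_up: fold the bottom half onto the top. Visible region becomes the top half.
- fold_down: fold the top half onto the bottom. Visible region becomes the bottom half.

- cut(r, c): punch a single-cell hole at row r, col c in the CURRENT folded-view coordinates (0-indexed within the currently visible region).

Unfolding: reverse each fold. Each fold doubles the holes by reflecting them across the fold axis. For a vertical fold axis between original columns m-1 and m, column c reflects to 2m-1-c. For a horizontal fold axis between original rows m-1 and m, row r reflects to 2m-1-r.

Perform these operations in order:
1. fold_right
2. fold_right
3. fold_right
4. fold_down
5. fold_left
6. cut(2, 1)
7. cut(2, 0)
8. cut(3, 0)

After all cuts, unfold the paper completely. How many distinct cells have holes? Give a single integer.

Answer: 96

Derivation:
Op 1 fold_right: fold axis v@16; visible region now rows[0,8) x cols[16,32) = 8x16
Op 2 fold_right: fold axis v@24; visible region now rows[0,8) x cols[24,32) = 8x8
Op 3 fold_right: fold axis v@28; visible region now rows[0,8) x cols[28,32) = 8x4
Op 4 fold_down: fold axis h@4; visible region now rows[4,8) x cols[28,32) = 4x4
Op 5 fold_left: fold axis v@30; visible region now rows[4,8) x cols[28,30) = 4x2
Op 6 cut(2, 1): punch at orig (6,29); cuts so far [(6, 29)]; region rows[4,8) x cols[28,30) = 4x2
Op 7 cut(2, 0): punch at orig (6,28); cuts so far [(6, 28), (6, 29)]; region rows[4,8) x cols[28,30) = 4x2
Op 8 cut(3, 0): punch at orig (7,28); cuts so far [(6, 28), (6, 29), (7, 28)]; region rows[4,8) x cols[28,30) = 4x2
Unfold 1 (reflect across v@30): 6 holes -> [(6, 28), (6, 29), (6, 30), (6, 31), (7, 28), (7, 31)]
Unfold 2 (reflect across h@4): 12 holes -> [(0, 28), (0, 31), (1, 28), (1, 29), (1, 30), (1, 31), (6, 28), (6, 29), (6, 30), (6, 31), (7, 28), (7, 31)]
Unfold 3 (reflect across v@28): 24 holes -> [(0, 24), (0, 27), (0, 28), (0, 31), (1, 24), (1, 25), (1, 26), (1, 27), (1, 28), (1, 29), (1, 30), (1, 31), (6, 24), (6, 25), (6, 26), (6, 27), (6, 28), (6, 29), (6, 30), (6, 31), (7, 24), (7, 27), (7, 28), (7, 31)]
Unfold 4 (reflect across v@24): 48 holes -> [(0, 16), (0, 19), (0, 20), (0, 23), (0, 24), (0, 27), (0, 28), (0, 31), (1, 16), (1, 17), (1, 18), (1, 19), (1, 20), (1, 21), (1, 22), (1, 23), (1, 24), (1, 25), (1, 26), (1, 27), (1, 28), (1, 29), (1, 30), (1, 31), (6, 16), (6, 17), (6, 18), (6, 19), (6, 20), (6, 21), (6, 22), (6, 23), (6, 24), (6, 25), (6, 26), (6, 27), (6, 28), (6, 29), (6, 30), (6, 31), (7, 16), (7, 19), (7, 20), (7, 23), (7, 24), (7, 27), (7, 28), (7, 31)]
Unfold 5 (reflect across v@16): 96 holes -> [(0, 0), (0, 3), (0, 4), (0, 7), (0, 8), (0, 11), (0, 12), (0, 15), (0, 16), (0, 19), (0, 20), (0, 23), (0, 24), (0, 27), (0, 28), (0, 31), (1, 0), (1, 1), (1, 2), (1, 3), (1, 4), (1, 5), (1, 6), (1, 7), (1, 8), (1, 9), (1, 10), (1, 11), (1, 12), (1, 13), (1, 14), (1, 15), (1, 16), (1, 17), (1, 18), (1, 19), (1, 20), (1, 21), (1, 22), (1, 23), (1, 24), (1, 25), (1, 26), (1, 27), (1, 28), (1, 29), (1, 30), (1, 31), (6, 0), (6, 1), (6, 2), (6, 3), (6, 4), (6, 5), (6, 6), (6, 7), (6, 8), (6, 9), (6, 10), (6, 11), (6, 12), (6, 13), (6, 14), (6, 15), (6, 16), (6, 17), (6, 18), (6, 19), (6, 20), (6, 21), (6, 22), (6, 23), (6, 24), (6, 25), (6, 26), (6, 27), (6, 28), (6, 29), (6, 30), (6, 31), (7, 0), (7, 3), (7, 4), (7, 7), (7, 8), (7, 11), (7, 12), (7, 15), (7, 16), (7, 19), (7, 20), (7, 23), (7, 24), (7, 27), (7, 28), (7, 31)]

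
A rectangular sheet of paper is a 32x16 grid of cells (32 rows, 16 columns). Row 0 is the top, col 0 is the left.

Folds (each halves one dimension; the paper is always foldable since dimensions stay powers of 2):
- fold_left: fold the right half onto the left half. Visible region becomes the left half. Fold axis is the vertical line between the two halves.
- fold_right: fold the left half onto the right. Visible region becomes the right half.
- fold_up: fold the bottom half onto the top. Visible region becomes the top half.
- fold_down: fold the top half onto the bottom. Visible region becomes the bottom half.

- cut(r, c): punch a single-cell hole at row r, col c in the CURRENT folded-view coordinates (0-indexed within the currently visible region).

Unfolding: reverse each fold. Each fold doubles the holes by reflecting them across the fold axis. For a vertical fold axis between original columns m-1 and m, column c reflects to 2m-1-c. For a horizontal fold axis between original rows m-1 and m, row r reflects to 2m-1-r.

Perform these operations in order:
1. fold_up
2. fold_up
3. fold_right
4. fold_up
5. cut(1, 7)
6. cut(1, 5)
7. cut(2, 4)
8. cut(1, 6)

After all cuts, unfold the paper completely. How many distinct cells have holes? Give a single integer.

Answer: 64

Derivation:
Op 1 fold_up: fold axis h@16; visible region now rows[0,16) x cols[0,16) = 16x16
Op 2 fold_up: fold axis h@8; visible region now rows[0,8) x cols[0,16) = 8x16
Op 3 fold_right: fold axis v@8; visible region now rows[0,8) x cols[8,16) = 8x8
Op 4 fold_up: fold axis h@4; visible region now rows[0,4) x cols[8,16) = 4x8
Op 5 cut(1, 7): punch at orig (1,15); cuts so far [(1, 15)]; region rows[0,4) x cols[8,16) = 4x8
Op 6 cut(1, 5): punch at orig (1,13); cuts so far [(1, 13), (1, 15)]; region rows[0,4) x cols[8,16) = 4x8
Op 7 cut(2, 4): punch at orig (2,12); cuts so far [(1, 13), (1, 15), (2, 12)]; region rows[0,4) x cols[8,16) = 4x8
Op 8 cut(1, 6): punch at orig (1,14); cuts so far [(1, 13), (1, 14), (1, 15), (2, 12)]; region rows[0,4) x cols[8,16) = 4x8
Unfold 1 (reflect across h@4): 8 holes -> [(1, 13), (1, 14), (1, 15), (2, 12), (5, 12), (6, 13), (6, 14), (6, 15)]
Unfold 2 (reflect across v@8): 16 holes -> [(1, 0), (1, 1), (1, 2), (1, 13), (1, 14), (1, 15), (2, 3), (2, 12), (5, 3), (5, 12), (6, 0), (6, 1), (6, 2), (6, 13), (6, 14), (6, 15)]
Unfold 3 (reflect across h@8): 32 holes -> [(1, 0), (1, 1), (1, 2), (1, 13), (1, 14), (1, 15), (2, 3), (2, 12), (5, 3), (5, 12), (6, 0), (6, 1), (6, 2), (6, 13), (6, 14), (6, 15), (9, 0), (9, 1), (9, 2), (9, 13), (9, 14), (9, 15), (10, 3), (10, 12), (13, 3), (13, 12), (14, 0), (14, 1), (14, 2), (14, 13), (14, 14), (14, 15)]
Unfold 4 (reflect across h@16): 64 holes -> [(1, 0), (1, 1), (1, 2), (1, 13), (1, 14), (1, 15), (2, 3), (2, 12), (5, 3), (5, 12), (6, 0), (6, 1), (6, 2), (6, 13), (6, 14), (6, 15), (9, 0), (9, 1), (9, 2), (9, 13), (9, 14), (9, 15), (10, 3), (10, 12), (13, 3), (13, 12), (14, 0), (14, 1), (14, 2), (14, 13), (14, 14), (14, 15), (17, 0), (17, 1), (17, 2), (17, 13), (17, 14), (17, 15), (18, 3), (18, 12), (21, 3), (21, 12), (22, 0), (22, 1), (22, 2), (22, 13), (22, 14), (22, 15), (25, 0), (25, 1), (25, 2), (25, 13), (25, 14), (25, 15), (26, 3), (26, 12), (29, 3), (29, 12), (30, 0), (30, 1), (30, 2), (30, 13), (30, 14), (30, 15)]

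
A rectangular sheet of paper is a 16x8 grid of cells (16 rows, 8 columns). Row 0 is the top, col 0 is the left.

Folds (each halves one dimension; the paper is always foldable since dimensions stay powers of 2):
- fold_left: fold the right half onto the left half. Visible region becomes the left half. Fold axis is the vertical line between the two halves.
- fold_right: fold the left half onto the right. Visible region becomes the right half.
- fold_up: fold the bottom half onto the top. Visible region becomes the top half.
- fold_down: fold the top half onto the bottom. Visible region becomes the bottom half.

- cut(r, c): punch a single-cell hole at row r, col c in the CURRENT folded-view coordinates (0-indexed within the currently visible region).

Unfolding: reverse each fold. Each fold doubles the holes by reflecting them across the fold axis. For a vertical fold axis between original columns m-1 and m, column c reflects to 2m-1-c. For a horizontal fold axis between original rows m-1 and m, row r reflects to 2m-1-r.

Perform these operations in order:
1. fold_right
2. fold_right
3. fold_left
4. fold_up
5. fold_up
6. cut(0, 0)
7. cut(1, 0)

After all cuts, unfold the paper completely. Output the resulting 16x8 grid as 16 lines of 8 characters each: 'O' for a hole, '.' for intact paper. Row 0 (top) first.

Answer: OOOOOOOO
OOOOOOOO
........
........
........
........
OOOOOOOO
OOOOOOOO
OOOOOOOO
OOOOOOOO
........
........
........
........
OOOOOOOO
OOOOOOOO

Derivation:
Op 1 fold_right: fold axis v@4; visible region now rows[0,16) x cols[4,8) = 16x4
Op 2 fold_right: fold axis v@6; visible region now rows[0,16) x cols[6,8) = 16x2
Op 3 fold_left: fold axis v@7; visible region now rows[0,16) x cols[6,7) = 16x1
Op 4 fold_up: fold axis h@8; visible region now rows[0,8) x cols[6,7) = 8x1
Op 5 fold_up: fold axis h@4; visible region now rows[0,4) x cols[6,7) = 4x1
Op 6 cut(0, 0): punch at orig (0,6); cuts so far [(0, 6)]; region rows[0,4) x cols[6,7) = 4x1
Op 7 cut(1, 0): punch at orig (1,6); cuts so far [(0, 6), (1, 6)]; region rows[0,4) x cols[6,7) = 4x1
Unfold 1 (reflect across h@4): 4 holes -> [(0, 6), (1, 6), (6, 6), (7, 6)]
Unfold 2 (reflect across h@8): 8 holes -> [(0, 6), (1, 6), (6, 6), (7, 6), (8, 6), (9, 6), (14, 6), (15, 6)]
Unfold 3 (reflect across v@7): 16 holes -> [(0, 6), (0, 7), (1, 6), (1, 7), (6, 6), (6, 7), (7, 6), (7, 7), (8, 6), (8, 7), (9, 6), (9, 7), (14, 6), (14, 7), (15, 6), (15, 7)]
Unfold 4 (reflect across v@6): 32 holes -> [(0, 4), (0, 5), (0, 6), (0, 7), (1, 4), (1, 5), (1, 6), (1, 7), (6, 4), (6, 5), (6, 6), (6, 7), (7, 4), (7, 5), (7, 6), (7, 7), (8, 4), (8, 5), (8, 6), (8, 7), (9, 4), (9, 5), (9, 6), (9, 7), (14, 4), (14, 5), (14, 6), (14, 7), (15, 4), (15, 5), (15, 6), (15, 7)]
Unfold 5 (reflect across v@4): 64 holes -> [(0, 0), (0, 1), (0, 2), (0, 3), (0, 4), (0, 5), (0, 6), (0, 7), (1, 0), (1, 1), (1, 2), (1, 3), (1, 4), (1, 5), (1, 6), (1, 7), (6, 0), (6, 1), (6, 2), (6, 3), (6, 4), (6, 5), (6, 6), (6, 7), (7, 0), (7, 1), (7, 2), (7, 3), (7, 4), (7, 5), (7, 6), (7, 7), (8, 0), (8, 1), (8, 2), (8, 3), (8, 4), (8, 5), (8, 6), (8, 7), (9, 0), (9, 1), (9, 2), (9, 3), (9, 4), (9, 5), (9, 6), (9, 7), (14, 0), (14, 1), (14, 2), (14, 3), (14, 4), (14, 5), (14, 6), (14, 7), (15, 0), (15, 1), (15, 2), (15, 3), (15, 4), (15, 5), (15, 6), (15, 7)]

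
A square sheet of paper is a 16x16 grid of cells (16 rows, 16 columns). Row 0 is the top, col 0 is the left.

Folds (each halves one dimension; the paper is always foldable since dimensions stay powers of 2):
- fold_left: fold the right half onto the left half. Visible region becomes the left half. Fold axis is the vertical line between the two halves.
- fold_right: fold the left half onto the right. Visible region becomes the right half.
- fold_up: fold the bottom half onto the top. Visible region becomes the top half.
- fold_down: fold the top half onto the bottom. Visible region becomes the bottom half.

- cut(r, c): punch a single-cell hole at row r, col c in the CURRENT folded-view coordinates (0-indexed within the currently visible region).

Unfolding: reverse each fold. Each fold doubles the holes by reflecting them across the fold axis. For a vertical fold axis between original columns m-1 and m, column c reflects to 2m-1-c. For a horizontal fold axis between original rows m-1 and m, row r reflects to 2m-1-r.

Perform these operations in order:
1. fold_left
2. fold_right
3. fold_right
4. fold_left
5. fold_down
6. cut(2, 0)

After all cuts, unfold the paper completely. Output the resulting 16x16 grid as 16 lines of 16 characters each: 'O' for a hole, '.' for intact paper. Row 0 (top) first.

Answer: ................
................
................
................
................
OOOOOOOOOOOOOOOO
................
................
................
................
OOOOOOOOOOOOOOOO
................
................
................
................
................

Derivation:
Op 1 fold_left: fold axis v@8; visible region now rows[0,16) x cols[0,8) = 16x8
Op 2 fold_right: fold axis v@4; visible region now rows[0,16) x cols[4,8) = 16x4
Op 3 fold_right: fold axis v@6; visible region now rows[0,16) x cols[6,8) = 16x2
Op 4 fold_left: fold axis v@7; visible region now rows[0,16) x cols[6,7) = 16x1
Op 5 fold_down: fold axis h@8; visible region now rows[8,16) x cols[6,7) = 8x1
Op 6 cut(2, 0): punch at orig (10,6); cuts so far [(10, 6)]; region rows[8,16) x cols[6,7) = 8x1
Unfold 1 (reflect across h@8): 2 holes -> [(5, 6), (10, 6)]
Unfold 2 (reflect across v@7): 4 holes -> [(5, 6), (5, 7), (10, 6), (10, 7)]
Unfold 3 (reflect across v@6): 8 holes -> [(5, 4), (5, 5), (5, 6), (5, 7), (10, 4), (10, 5), (10, 6), (10, 7)]
Unfold 4 (reflect across v@4): 16 holes -> [(5, 0), (5, 1), (5, 2), (5, 3), (5, 4), (5, 5), (5, 6), (5, 7), (10, 0), (10, 1), (10, 2), (10, 3), (10, 4), (10, 5), (10, 6), (10, 7)]
Unfold 5 (reflect across v@8): 32 holes -> [(5, 0), (5, 1), (5, 2), (5, 3), (5, 4), (5, 5), (5, 6), (5, 7), (5, 8), (5, 9), (5, 10), (5, 11), (5, 12), (5, 13), (5, 14), (5, 15), (10, 0), (10, 1), (10, 2), (10, 3), (10, 4), (10, 5), (10, 6), (10, 7), (10, 8), (10, 9), (10, 10), (10, 11), (10, 12), (10, 13), (10, 14), (10, 15)]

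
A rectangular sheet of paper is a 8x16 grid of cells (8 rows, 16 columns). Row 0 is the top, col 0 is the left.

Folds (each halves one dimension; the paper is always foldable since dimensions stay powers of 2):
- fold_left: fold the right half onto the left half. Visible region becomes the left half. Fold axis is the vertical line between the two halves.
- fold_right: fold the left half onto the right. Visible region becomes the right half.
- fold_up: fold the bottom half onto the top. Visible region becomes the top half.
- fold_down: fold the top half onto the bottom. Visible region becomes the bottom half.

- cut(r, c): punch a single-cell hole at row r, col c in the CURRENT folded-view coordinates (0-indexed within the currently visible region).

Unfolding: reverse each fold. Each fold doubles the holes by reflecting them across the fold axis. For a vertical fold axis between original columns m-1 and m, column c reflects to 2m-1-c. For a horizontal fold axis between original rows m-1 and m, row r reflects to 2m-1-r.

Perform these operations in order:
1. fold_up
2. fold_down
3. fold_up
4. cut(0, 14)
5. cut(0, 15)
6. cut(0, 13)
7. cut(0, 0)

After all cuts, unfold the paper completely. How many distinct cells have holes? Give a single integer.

Answer: 32

Derivation:
Op 1 fold_up: fold axis h@4; visible region now rows[0,4) x cols[0,16) = 4x16
Op 2 fold_down: fold axis h@2; visible region now rows[2,4) x cols[0,16) = 2x16
Op 3 fold_up: fold axis h@3; visible region now rows[2,3) x cols[0,16) = 1x16
Op 4 cut(0, 14): punch at orig (2,14); cuts so far [(2, 14)]; region rows[2,3) x cols[0,16) = 1x16
Op 5 cut(0, 15): punch at orig (2,15); cuts so far [(2, 14), (2, 15)]; region rows[2,3) x cols[0,16) = 1x16
Op 6 cut(0, 13): punch at orig (2,13); cuts so far [(2, 13), (2, 14), (2, 15)]; region rows[2,3) x cols[0,16) = 1x16
Op 7 cut(0, 0): punch at orig (2,0); cuts so far [(2, 0), (2, 13), (2, 14), (2, 15)]; region rows[2,3) x cols[0,16) = 1x16
Unfold 1 (reflect across h@3): 8 holes -> [(2, 0), (2, 13), (2, 14), (2, 15), (3, 0), (3, 13), (3, 14), (3, 15)]
Unfold 2 (reflect across h@2): 16 holes -> [(0, 0), (0, 13), (0, 14), (0, 15), (1, 0), (1, 13), (1, 14), (1, 15), (2, 0), (2, 13), (2, 14), (2, 15), (3, 0), (3, 13), (3, 14), (3, 15)]
Unfold 3 (reflect across h@4): 32 holes -> [(0, 0), (0, 13), (0, 14), (0, 15), (1, 0), (1, 13), (1, 14), (1, 15), (2, 0), (2, 13), (2, 14), (2, 15), (3, 0), (3, 13), (3, 14), (3, 15), (4, 0), (4, 13), (4, 14), (4, 15), (5, 0), (5, 13), (5, 14), (5, 15), (6, 0), (6, 13), (6, 14), (6, 15), (7, 0), (7, 13), (7, 14), (7, 15)]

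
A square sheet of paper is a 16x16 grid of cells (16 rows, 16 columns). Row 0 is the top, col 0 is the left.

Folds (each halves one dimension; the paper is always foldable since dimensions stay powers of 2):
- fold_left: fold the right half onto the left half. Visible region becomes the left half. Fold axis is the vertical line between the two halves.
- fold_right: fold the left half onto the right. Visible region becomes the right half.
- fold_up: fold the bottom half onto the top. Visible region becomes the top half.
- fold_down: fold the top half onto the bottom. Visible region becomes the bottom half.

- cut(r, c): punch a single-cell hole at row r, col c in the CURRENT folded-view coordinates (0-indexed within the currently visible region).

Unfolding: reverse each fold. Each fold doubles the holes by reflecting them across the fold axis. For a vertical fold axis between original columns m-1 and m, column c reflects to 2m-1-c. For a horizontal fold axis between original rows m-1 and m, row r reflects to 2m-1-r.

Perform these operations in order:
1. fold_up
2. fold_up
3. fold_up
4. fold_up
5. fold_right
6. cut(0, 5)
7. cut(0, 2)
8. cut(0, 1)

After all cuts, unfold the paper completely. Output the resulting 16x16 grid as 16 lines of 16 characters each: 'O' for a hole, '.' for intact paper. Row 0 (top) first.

Op 1 fold_up: fold axis h@8; visible region now rows[0,8) x cols[0,16) = 8x16
Op 2 fold_up: fold axis h@4; visible region now rows[0,4) x cols[0,16) = 4x16
Op 3 fold_up: fold axis h@2; visible region now rows[0,2) x cols[0,16) = 2x16
Op 4 fold_up: fold axis h@1; visible region now rows[0,1) x cols[0,16) = 1x16
Op 5 fold_right: fold axis v@8; visible region now rows[0,1) x cols[8,16) = 1x8
Op 6 cut(0, 5): punch at orig (0,13); cuts so far [(0, 13)]; region rows[0,1) x cols[8,16) = 1x8
Op 7 cut(0, 2): punch at orig (0,10); cuts so far [(0, 10), (0, 13)]; region rows[0,1) x cols[8,16) = 1x8
Op 8 cut(0, 1): punch at orig (0,9); cuts so far [(0, 9), (0, 10), (0, 13)]; region rows[0,1) x cols[8,16) = 1x8
Unfold 1 (reflect across v@8): 6 holes -> [(0, 2), (0, 5), (0, 6), (0, 9), (0, 10), (0, 13)]
Unfold 2 (reflect across h@1): 12 holes -> [(0, 2), (0, 5), (0, 6), (0, 9), (0, 10), (0, 13), (1, 2), (1, 5), (1, 6), (1, 9), (1, 10), (1, 13)]
Unfold 3 (reflect across h@2): 24 holes -> [(0, 2), (0, 5), (0, 6), (0, 9), (0, 10), (0, 13), (1, 2), (1, 5), (1, 6), (1, 9), (1, 10), (1, 13), (2, 2), (2, 5), (2, 6), (2, 9), (2, 10), (2, 13), (3, 2), (3, 5), (3, 6), (3, 9), (3, 10), (3, 13)]
Unfold 4 (reflect across h@4): 48 holes -> [(0, 2), (0, 5), (0, 6), (0, 9), (0, 10), (0, 13), (1, 2), (1, 5), (1, 6), (1, 9), (1, 10), (1, 13), (2, 2), (2, 5), (2, 6), (2, 9), (2, 10), (2, 13), (3, 2), (3, 5), (3, 6), (3, 9), (3, 10), (3, 13), (4, 2), (4, 5), (4, 6), (4, 9), (4, 10), (4, 13), (5, 2), (5, 5), (5, 6), (5, 9), (5, 10), (5, 13), (6, 2), (6, 5), (6, 6), (6, 9), (6, 10), (6, 13), (7, 2), (7, 5), (7, 6), (7, 9), (7, 10), (7, 13)]
Unfold 5 (reflect across h@8): 96 holes -> [(0, 2), (0, 5), (0, 6), (0, 9), (0, 10), (0, 13), (1, 2), (1, 5), (1, 6), (1, 9), (1, 10), (1, 13), (2, 2), (2, 5), (2, 6), (2, 9), (2, 10), (2, 13), (3, 2), (3, 5), (3, 6), (3, 9), (3, 10), (3, 13), (4, 2), (4, 5), (4, 6), (4, 9), (4, 10), (4, 13), (5, 2), (5, 5), (5, 6), (5, 9), (5, 10), (5, 13), (6, 2), (6, 5), (6, 6), (6, 9), (6, 10), (6, 13), (7, 2), (7, 5), (7, 6), (7, 9), (7, 10), (7, 13), (8, 2), (8, 5), (8, 6), (8, 9), (8, 10), (8, 13), (9, 2), (9, 5), (9, 6), (9, 9), (9, 10), (9, 13), (10, 2), (10, 5), (10, 6), (10, 9), (10, 10), (10, 13), (11, 2), (11, 5), (11, 6), (11, 9), (11, 10), (11, 13), (12, 2), (12, 5), (12, 6), (12, 9), (12, 10), (12, 13), (13, 2), (13, 5), (13, 6), (13, 9), (13, 10), (13, 13), (14, 2), (14, 5), (14, 6), (14, 9), (14, 10), (14, 13), (15, 2), (15, 5), (15, 6), (15, 9), (15, 10), (15, 13)]

Answer: ..O..OO..OO..O..
..O..OO..OO..O..
..O..OO..OO..O..
..O..OO..OO..O..
..O..OO..OO..O..
..O..OO..OO..O..
..O..OO..OO..O..
..O..OO..OO..O..
..O..OO..OO..O..
..O..OO..OO..O..
..O..OO..OO..O..
..O..OO..OO..O..
..O..OO..OO..O..
..O..OO..OO..O..
..O..OO..OO..O..
..O..OO..OO..O..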